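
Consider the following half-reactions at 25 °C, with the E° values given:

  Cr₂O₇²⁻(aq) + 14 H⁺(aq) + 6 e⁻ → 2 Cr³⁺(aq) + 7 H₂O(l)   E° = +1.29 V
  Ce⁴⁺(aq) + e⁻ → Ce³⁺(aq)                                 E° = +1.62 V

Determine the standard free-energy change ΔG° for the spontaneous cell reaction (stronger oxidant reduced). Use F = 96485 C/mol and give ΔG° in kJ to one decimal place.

Ce⁴⁺/Ce³⁺ (E° = +1.62 V) is the cathode; Cr₂O₇²⁻/Cr³⁺ (E° = +1.29 V) is the anode, so E°cell = +0.33 V.
Balancing electrons gives n = 6 (lcm of 1 and 6).
ΔG° = −nFE° = −(6)(96485)(+0.33) = -191,040 J = -191.0 kJ.

-191.0 kJ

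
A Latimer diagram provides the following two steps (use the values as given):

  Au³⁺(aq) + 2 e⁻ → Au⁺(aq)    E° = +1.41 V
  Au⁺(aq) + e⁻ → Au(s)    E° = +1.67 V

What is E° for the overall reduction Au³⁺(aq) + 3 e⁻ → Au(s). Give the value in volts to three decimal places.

Standard free energies of sequential steps add: ΔG°₃ = ΔG°₁ + ΔG°₂, so n₃E°₃ = n₁E°₁ + n₂E°₂.
E°₃ = (2×+1.41 + 1×+1.67) / 3 = (+4.490) / 3 = +1.497 V.

+1.497 V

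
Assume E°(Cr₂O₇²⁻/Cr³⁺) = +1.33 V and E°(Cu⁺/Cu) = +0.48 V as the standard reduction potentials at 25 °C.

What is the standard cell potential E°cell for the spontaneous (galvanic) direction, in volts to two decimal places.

The Cr₂O₇²⁻/Cr³⁺ couple has the higher reduction potential, so it is the cathode; Cu⁺/Cu is oxidised at the anode.
E°cell = E°(cathode) − E°(anode) = (+1.33) − (+0.48) = +0.85 V.

+0.85 V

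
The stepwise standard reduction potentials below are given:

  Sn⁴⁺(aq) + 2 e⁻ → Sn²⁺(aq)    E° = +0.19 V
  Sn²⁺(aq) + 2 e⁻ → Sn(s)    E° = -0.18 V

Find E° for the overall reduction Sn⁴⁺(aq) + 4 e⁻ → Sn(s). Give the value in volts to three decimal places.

Standard free energies of sequential steps add: ΔG°₃ = ΔG°₁ + ΔG°₂, so n₃E°₃ = n₁E°₁ + n₂E°₂.
E°₃ = (2×+0.19 + 2×-0.18) / 4 = (+0.020) / 4 = +0.005 V.

+0.005 V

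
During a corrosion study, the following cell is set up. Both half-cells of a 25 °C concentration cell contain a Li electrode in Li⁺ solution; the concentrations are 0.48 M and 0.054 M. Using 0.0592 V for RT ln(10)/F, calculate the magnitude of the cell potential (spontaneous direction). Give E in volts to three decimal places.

+0.056 V

For a concentration cell E°cell = 0. The 0.48 M side is the cathode (reduction is favoured where [Li⁺] is higher).
With n = 1, E = −(0.0592/1) log([Li⁺]ₐₙ/[Li⁺]꜀ₐₜ) = −(0.0592/1) log(0.054/0.48) = −(0.0592/1)(-0.949) = +0.056 V.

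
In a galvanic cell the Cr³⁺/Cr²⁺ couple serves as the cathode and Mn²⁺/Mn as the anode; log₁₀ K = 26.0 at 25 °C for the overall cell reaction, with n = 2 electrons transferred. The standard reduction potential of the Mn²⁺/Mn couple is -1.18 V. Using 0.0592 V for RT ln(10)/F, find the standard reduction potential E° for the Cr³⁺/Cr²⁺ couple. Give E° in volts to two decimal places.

E°cell = (0.0592/n)·log K = (0.0592/2)(26.0) = +0.770 V.
Since Cr³⁺/Cr²⁺ is the cathode and Mn²⁺/Mn the anode, E°cell = E°(Cr³⁺/Cr²⁺) − E°(Mn²⁺/Mn).
So E°(Cr³⁺/Cr²⁺) = E°cell + E°(Mn²⁺/Mn) = +0.770 + (-1.18) = -0.41 V.

-0.41 V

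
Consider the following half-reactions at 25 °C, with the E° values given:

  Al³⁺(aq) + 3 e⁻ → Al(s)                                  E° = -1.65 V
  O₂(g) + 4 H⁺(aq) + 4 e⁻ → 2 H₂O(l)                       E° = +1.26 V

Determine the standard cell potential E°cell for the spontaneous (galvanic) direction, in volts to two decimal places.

The O₂/H₂O couple has the higher reduction potential, so it is the cathode; Al³⁺/Al is oxidised at the anode.
E°cell = E°(cathode) − E°(anode) = (+1.26) − (-1.65) = +2.91 V.

+2.91 V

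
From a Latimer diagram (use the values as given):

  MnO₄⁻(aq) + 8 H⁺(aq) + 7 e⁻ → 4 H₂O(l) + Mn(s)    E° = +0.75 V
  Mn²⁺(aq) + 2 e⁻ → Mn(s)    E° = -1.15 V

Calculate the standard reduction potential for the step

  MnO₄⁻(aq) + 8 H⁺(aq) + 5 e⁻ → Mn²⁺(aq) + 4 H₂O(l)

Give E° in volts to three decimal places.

Sequential free energies add, so n₃E°₃ = n₁E°₁ + n₂E°₂.
With n₃ = 7, and the known step contributing 2×(-1.15) V, the unknown satisfies 5·E° = 7×(+0.75) − 2×(-1.15) = +7.550.
E° = +7.550 / 5 = +1.510 V.

+1.510 V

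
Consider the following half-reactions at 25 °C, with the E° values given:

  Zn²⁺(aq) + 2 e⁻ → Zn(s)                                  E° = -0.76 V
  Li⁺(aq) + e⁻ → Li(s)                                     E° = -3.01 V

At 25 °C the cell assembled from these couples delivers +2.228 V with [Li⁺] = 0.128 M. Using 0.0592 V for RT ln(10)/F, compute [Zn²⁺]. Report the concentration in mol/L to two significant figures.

Zn²⁺/Zn is the cathode, Li⁺/Li the anode: E°cell = +2.25 V, n = 2.
Overall reaction: Zn²⁺(aq) + 2 Li(s) → Zn(s) + 2 Li⁺(aq); Q = [Li⁺]^2/[Zn²⁺]^1.
From E = E° − (0.0592/n) log Q: log Q = (E° − E)·n/0.0592 = (+2.25 − (+2.228))·2/0.0592 = 0.7432.
So 1·log[Zn²⁺] = 2·log(0.128) − log Q = -1.7856 − (0.7432) = -2.5288; [Zn²⁺] = 10^(-2.5288) ≈ 0.0030 M.

0.0030 M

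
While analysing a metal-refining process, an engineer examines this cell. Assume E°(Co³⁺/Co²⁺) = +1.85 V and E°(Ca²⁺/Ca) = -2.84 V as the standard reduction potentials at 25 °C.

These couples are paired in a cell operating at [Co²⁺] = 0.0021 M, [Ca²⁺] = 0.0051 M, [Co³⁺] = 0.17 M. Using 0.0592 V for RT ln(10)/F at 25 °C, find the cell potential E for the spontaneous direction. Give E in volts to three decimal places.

Co³⁺/Co²⁺ is the cathode (higher E°), Ca²⁺/Ca the anode: E°cell = +1.85 − (-2.84) = +4.69 V, n = 2.
Overall: 2 Co³⁺(aq) + Ca(s) → 2 Co²⁺(aq) + Ca²⁺(aq)
Q = [Co²⁺]^2·[Ca²⁺] / ([Co³⁺]^2); log Q = -6.109.
E = E° − (0.0592/n) log Q = +4.69 − (0.0592/2)(-6.109) = +4.871 V.

+4.871 V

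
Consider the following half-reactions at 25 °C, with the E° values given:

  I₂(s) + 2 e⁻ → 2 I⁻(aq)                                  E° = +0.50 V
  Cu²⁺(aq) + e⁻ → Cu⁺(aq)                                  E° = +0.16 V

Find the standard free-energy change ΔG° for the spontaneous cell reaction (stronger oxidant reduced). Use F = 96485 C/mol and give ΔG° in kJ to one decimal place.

I₂/I⁻ (E° = +0.50 V) is the cathode; Cu²⁺/Cu⁺ (E° = +0.16 V) is the anode, so E°cell = +0.34 V.
Balancing electrons gives n = 2 (lcm of 2 and 1).
ΔG° = −nFE° = −(2)(96485)(+0.34) = -65,610 J = -65.6 kJ.

-65.6 kJ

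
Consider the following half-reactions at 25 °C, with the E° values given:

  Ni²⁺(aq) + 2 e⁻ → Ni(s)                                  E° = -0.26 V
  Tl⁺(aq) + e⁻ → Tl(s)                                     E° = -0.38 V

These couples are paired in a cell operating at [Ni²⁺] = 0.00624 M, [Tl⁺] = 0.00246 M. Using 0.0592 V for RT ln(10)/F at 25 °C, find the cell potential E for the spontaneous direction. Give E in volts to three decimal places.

+0.209 V

Ni²⁺/Ni is the cathode (higher E°), Tl⁺/Tl the anode: E°cell = -0.26 − (-0.38) = +0.12 V, n = 2.
Overall: Ni²⁺(aq) + 2 Tl(s) → Ni(s) + 2 Tl⁺(aq)
Q = [Tl⁺]^2 / ([Ni²⁺]); log Q = -3.013.
E = E° − (0.0592/n) log Q = +0.12 − (0.0592/2)(-3.013) = +0.209 V.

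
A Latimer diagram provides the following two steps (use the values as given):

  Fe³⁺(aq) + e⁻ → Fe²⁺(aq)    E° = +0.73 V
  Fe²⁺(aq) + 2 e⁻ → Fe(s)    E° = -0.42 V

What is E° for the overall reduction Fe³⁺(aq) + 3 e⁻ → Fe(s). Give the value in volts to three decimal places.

Standard free energies of sequential steps add: ΔG°₃ = ΔG°₁ + ΔG°₂, so n₃E°₃ = n₁E°₁ + n₂E°₂.
E°₃ = (1×+0.73 + 2×-0.42) / 3 = (-0.110) / 3 = -0.037 V.

-0.037 V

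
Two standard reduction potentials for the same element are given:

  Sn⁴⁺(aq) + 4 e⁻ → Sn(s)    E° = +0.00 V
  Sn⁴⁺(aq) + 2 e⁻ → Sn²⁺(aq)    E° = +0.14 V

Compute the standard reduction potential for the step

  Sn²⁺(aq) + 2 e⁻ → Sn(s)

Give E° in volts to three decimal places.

Sequential free energies add, so n₃E°₃ = n₁E°₁ + n₂E°₂.
With n₃ = 4, and the known step contributing 2×(+0.14) V, the unknown satisfies 2·E° = 4×(+0.00) − 2×(+0.14) = -0.280.
E° = -0.280 / 2 = -0.140 V.

-0.140 V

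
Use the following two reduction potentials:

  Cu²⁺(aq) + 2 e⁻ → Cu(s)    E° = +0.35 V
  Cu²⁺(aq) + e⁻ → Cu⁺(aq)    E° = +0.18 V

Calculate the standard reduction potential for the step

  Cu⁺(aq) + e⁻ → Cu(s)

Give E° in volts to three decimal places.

+0.520 V

Sequential free energies add, so n₃E°₃ = n₁E°₁ + n₂E°₂.
With n₃ = 2, and the known step contributing 1×(+0.18) V, the unknown satisfies 1·E° = 2×(+0.35) − 1×(+0.18) = +0.520.
E° = +0.520 / 1 = +0.520 V.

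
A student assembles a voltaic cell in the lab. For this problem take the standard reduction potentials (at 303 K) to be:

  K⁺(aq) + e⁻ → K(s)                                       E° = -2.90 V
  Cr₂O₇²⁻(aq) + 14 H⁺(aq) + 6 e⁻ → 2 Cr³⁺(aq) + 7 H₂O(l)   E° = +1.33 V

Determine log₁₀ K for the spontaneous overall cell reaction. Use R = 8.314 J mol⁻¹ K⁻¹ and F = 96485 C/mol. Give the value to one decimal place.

422.2

Cathode: Cr₂O₇²⁻/Cr³⁺; anode: K⁺/K. E°cell = (+1.33) − (-2.90) = +4.23 V, with n = 6.
ΔG° = −nFE° = −RT ln K, so ln K = nFE°/(RT) = (6)(96485)(+4.23) / ((8.314)(303)) = 972.073.
log₁₀ K = 972.073 / ln 10 = 422.2.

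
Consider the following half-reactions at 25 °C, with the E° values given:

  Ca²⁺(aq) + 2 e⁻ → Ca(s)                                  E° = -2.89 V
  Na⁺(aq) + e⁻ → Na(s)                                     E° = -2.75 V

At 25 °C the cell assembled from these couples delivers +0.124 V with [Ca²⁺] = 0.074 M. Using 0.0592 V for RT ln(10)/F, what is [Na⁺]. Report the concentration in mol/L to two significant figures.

0.15 M

Na⁺/Na is the cathode, Ca²⁺/Ca the anode: E°cell = +0.14 V, n = 2.
Overall reaction: 2 Na⁺(aq) + Ca(s) → 2 Na(s) + Ca²⁺(aq); Q = [Ca²⁺]^1/[Na⁺]^2.
From E = E° − (0.0592/n) log Q: log Q = (E° − E)·n/0.0592 = (+0.14 − (+0.124))·2/0.0592 = 0.5405.
So 2·log[Na⁺] = 1·log(0.074) − log Q = -1.1308 − (0.5405) = -1.6713; log[Na⁺] = -1.6713 / 2 = -0.8357; [Na⁺] = 10^(-0.8357) ≈ 0.15 M.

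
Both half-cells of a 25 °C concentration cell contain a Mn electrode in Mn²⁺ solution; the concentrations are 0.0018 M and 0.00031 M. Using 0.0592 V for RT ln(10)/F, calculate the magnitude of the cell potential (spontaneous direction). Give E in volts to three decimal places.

For a concentration cell E°cell = 0. The 0.0018 M side is the cathode (reduction is favoured where [Mn²⁺] is higher).
With n = 2, E = −(0.0592/2) log([Mn²⁺]ₐₙ/[Mn²⁺]꜀ₐₜ) = −(0.0592/2) log(0.00031/0.0018) = −(0.0592/2)(-0.764) = +0.023 V.

+0.023 V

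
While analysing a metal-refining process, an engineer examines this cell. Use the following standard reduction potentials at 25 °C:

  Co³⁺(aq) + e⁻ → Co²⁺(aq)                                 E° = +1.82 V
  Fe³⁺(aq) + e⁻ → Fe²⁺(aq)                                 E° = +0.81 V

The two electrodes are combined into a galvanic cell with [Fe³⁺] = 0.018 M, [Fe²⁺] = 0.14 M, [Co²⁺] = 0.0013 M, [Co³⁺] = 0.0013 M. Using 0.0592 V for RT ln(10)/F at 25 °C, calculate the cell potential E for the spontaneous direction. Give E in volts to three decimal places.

+1.063 V

Co³⁺/Co²⁺ is the cathode (higher E°), Fe³⁺/Fe²⁺ the anode: E°cell = +1.82 − (+0.81) = +1.01 V, n = 1.
Overall: Co³⁺(aq) + Fe²⁺(aq) → Co²⁺(aq) + Fe³⁺(aq)
Q = [Co²⁺]·[Fe³⁺] / ([Co³⁺]·[Fe²⁺]); log Q = -0.891.
E = E° − (0.0592/n) log Q = +1.01 − (0.0592/1)(-0.891) = +1.063 V.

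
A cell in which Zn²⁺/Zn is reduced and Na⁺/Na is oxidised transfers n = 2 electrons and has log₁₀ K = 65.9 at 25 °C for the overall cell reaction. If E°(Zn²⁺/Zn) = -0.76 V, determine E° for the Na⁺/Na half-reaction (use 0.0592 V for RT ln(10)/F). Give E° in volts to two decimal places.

-2.71 V

E°cell = (0.0592/n)·log K = (0.0592/2)(65.9) = +1.951 V.
Since Zn²⁺/Zn is the cathode and Na⁺/Na the anode, E°cell = E°(Zn²⁺/Zn) − E°(Na⁺/Na).
So E°(Na⁺/Na) = E°(Zn²⁺/Zn) − E°cell = (-0.76) − (+1.951) = -2.71 V.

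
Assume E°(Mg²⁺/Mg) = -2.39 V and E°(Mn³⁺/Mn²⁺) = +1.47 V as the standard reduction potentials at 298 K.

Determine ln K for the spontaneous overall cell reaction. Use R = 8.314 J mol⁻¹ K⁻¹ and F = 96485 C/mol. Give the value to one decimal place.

300.6

Cathode: Mn³⁺/Mn²⁺; anode: Mg²⁺/Mg. E°cell = (+1.47) − (-2.39) = +3.86 V, with n = 2.
ΔG° = −nFE° = −RT ln K, so ln K = nFE°/(RT) = (2)(96485)(+3.86) / ((8.314)(298)) = 300.643.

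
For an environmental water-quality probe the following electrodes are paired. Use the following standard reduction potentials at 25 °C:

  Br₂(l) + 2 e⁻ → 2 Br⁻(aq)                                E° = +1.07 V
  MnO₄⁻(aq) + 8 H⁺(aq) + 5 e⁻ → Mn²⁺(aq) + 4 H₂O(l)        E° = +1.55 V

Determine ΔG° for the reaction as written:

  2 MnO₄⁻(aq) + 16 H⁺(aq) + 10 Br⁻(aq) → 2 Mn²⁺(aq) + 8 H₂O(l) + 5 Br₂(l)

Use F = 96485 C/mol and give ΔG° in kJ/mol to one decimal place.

-463.1 kJ/mol

As written, MnO₄⁻/Mn²⁺ is reduced (cathode) and Br₂/Br⁻ is oxidised (anode), so E°cell = (+1.55) − (+1.07) = +0.48 V.
Balancing electrons gives n = 10.
ΔG° = −nFE° = −(10)(96485)(+0.48) = -463,128 J = -463.1 kJ/mol.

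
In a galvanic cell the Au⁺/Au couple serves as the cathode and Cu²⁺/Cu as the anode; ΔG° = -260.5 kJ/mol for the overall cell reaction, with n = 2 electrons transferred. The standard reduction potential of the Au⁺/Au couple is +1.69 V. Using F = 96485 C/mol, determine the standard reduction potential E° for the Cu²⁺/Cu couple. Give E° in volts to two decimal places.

+0.34 V

E°cell = −ΔG°/(nF) = −(-260.5×10³)/((2)(96485)) = +1.350 V.
Since Au⁺/Au is the cathode and Cu²⁺/Cu the anode, E°cell = E°(Au⁺/Au) − E°(Cu²⁺/Cu).
So E°(Cu²⁺/Cu) = E°(Au⁺/Au) − E°cell = (+1.69) − (+1.350) = +0.34 V.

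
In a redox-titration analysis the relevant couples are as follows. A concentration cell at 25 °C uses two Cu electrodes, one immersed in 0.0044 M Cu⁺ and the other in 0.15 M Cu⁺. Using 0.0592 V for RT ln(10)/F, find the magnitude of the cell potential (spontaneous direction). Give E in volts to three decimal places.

For a concentration cell E°cell = 0. The 0.15 M side is the cathode (reduction is favoured where [Cu⁺] is higher).
With n = 1, E = −(0.0592/1) log([Cu⁺]ₐₙ/[Cu⁺]꜀ₐₜ) = −(0.0592/1) log(0.0044/0.15) = −(0.0592/1)(-1.533) = +0.091 V.

+0.091 V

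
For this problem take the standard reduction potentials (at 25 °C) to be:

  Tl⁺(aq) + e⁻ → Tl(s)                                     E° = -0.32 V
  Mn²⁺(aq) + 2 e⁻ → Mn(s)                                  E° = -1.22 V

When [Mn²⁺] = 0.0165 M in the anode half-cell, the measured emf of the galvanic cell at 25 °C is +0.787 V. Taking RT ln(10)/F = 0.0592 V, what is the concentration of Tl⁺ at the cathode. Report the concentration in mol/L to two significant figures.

0.0016 M

Tl⁺/Tl is the cathode, Mn²⁺/Mn the anode: E°cell = +0.90 V, n = 2.
Overall reaction: 2 Tl⁺(aq) + Mn(s) → 2 Tl(s) + Mn²⁺(aq); Q = [Mn²⁺]^1/[Tl⁺]^2.
From E = E° − (0.0592/n) log Q: log Q = (E° − E)·n/0.0592 = (+0.90 − (+0.787))·2/0.0592 = 3.8176.
So 2·log[Tl⁺] = 1·log(0.0165) − log Q = -1.7825 − (3.8176) = -5.6001; log[Tl⁺] = -5.6001 / 2 = -2.8001; [Tl⁺] = 10^(-2.8001) ≈ 0.0016 M.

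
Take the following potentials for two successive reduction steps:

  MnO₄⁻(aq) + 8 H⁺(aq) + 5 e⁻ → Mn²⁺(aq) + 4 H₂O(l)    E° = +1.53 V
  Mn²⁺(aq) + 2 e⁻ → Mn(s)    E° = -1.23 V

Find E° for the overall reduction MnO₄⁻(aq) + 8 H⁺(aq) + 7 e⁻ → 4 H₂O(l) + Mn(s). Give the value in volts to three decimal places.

Standard free energies of sequential steps add: ΔG°₃ = ΔG°₁ + ΔG°₂, so n₃E°₃ = n₁E°₁ + n₂E°₂.
E°₃ = (5×+1.53 + 2×-1.23) / 7 = (+5.190) / 7 = +0.741 V.

+0.741 V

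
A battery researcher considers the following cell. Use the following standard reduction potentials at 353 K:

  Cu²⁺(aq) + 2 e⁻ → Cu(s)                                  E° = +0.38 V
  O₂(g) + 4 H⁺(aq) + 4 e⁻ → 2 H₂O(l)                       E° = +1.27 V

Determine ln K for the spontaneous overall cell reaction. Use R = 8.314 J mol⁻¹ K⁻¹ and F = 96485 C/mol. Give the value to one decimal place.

117.0

Cathode: O₂/H₂O; anode: Cu²⁺/Cu. E°cell = (+1.27) − (+0.38) = +0.89 V, with n = 4.
ΔG° = −nFE° = −RT ln K, so ln K = nFE°/(RT) = (4)(96485)(+0.89) / ((8.314)(353)) = 117.038.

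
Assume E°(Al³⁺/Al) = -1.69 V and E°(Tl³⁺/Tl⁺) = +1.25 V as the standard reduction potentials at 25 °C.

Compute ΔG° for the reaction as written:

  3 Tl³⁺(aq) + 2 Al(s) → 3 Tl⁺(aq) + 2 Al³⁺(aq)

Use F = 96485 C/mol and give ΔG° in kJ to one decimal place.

As written, Tl³⁺/Tl⁺ is reduced (cathode) and Al³⁺/Al is oxidised (anode), so E°cell = (+1.25) − (-1.69) = +2.94 V.
Balancing electrons gives n = 6.
ΔG° = −nFE° = −(6)(96485)(+2.94) = -1,701,995 J = -1702.0 kJ.

-1702.0 kJ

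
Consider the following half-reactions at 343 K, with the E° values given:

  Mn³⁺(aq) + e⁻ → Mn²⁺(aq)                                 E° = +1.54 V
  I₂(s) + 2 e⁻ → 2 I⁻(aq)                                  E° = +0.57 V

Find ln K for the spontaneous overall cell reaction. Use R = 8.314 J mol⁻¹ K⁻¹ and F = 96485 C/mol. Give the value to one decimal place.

65.6

Cathode: Mn³⁺/Mn²⁺; anode: I₂/I⁻. E°cell = (+1.54) − (+0.57) = +0.97 V, with n = 2.
ΔG° = −nFE° = −RT ln K, so ln K = nFE°/(RT) = (2)(96485)(+0.97) / ((8.314)(343)) = 65.638.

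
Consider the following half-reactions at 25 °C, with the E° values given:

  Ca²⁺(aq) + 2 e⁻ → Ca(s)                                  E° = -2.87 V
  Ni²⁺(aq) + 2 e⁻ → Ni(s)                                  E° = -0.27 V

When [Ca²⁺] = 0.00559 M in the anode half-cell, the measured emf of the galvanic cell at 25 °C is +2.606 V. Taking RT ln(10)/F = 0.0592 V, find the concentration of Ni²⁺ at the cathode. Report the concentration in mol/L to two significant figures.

Ni²⁺/Ni is the cathode, Ca²⁺/Ca the anode: E°cell = +2.60 V, n = 2.
Overall reaction: Ni²⁺(aq) + Ca(s) → Ni(s) + Ca²⁺(aq); Q = [Ca²⁺]^1/[Ni²⁺]^1.
From E = E° − (0.0592/n) log Q: log Q = (E° − E)·n/0.0592 = (+2.60 − (+2.606))·2/0.0592 = -0.2027.
So 1·log[Ni²⁺] = 1·log(0.00559) − log Q = -2.2526 − (-0.2027) = -2.0499; [Ni²⁺] = 10^(-2.0499) ≈ 0.0089 M.

0.0089 M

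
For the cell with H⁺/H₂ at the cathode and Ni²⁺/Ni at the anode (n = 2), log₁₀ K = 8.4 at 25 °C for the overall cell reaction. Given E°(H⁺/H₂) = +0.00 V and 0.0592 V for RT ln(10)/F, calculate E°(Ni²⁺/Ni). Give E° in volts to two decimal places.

-0.25 V

E°cell = (0.0592/n)·log K = (0.0592/2)(8.4) = +0.249 V.
Since H⁺/H₂ is the cathode and Ni²⁺/Ni the anode, E°cell = E°(H⁺/H₂) − E°(Ni²⁺/Ni).
So E°(Ni²⁺/Ni) = E°(H⁺/H₂) − E°cell = (+0.00) − (+0.249) = -0.25 V.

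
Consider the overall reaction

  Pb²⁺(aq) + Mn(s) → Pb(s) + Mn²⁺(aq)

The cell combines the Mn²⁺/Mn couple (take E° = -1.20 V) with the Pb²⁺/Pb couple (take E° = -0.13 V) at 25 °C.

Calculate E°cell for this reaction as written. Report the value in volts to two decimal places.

The Pb²⁺/Pb couple has the higher reduction potential, so it is the cathode; Mn²⁺/Mn is oxidised at the anode.
E°cell = E°(cathode) − E°(anode) = (-0.13) − (-1.20) = +1.07 V.

+1.07 V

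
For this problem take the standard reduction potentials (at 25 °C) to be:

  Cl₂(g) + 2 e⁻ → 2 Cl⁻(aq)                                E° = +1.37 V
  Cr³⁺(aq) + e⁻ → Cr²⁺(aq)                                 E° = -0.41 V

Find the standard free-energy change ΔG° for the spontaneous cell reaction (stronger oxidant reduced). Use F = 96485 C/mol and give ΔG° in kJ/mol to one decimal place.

Cl₂/Cl⁻ (E° = +1.37 V) is the cathode; Cr³⁺/Cr²⁺ (E° = -0.41 V) is the anode, so E°cell = +1.78 V.
Balancing electrons gives n = 2 (lcm of 2 and 1).
ΔG° = −nFE° = −(2)(96485)(+1.78) = -343,487 J = -343.5 kJ/mol.

-343.5 kJ/mol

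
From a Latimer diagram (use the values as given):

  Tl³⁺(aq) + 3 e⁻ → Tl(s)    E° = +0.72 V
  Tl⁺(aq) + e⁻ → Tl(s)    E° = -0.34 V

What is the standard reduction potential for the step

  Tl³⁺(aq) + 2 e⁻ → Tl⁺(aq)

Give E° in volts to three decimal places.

Sequential free energies add, so n₃E°₃ = n₁E°₁ + n₂E°₂.
With n₃ = 3, and the known step contributing 1×(-0.34) V, the unknown satisfies 2·E° = 3×(+0.72) − 1×(-0.34) = +2.500.
E° = +2.500 / 2 = +1.250 V.

+1.250 V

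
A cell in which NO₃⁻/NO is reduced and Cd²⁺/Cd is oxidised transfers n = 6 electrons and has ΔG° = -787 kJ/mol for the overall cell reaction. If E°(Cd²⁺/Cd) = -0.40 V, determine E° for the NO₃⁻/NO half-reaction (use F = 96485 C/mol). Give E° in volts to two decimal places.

+0.96 V

E°cell = −ΔG°/(nF) = −(-787×10³)/((6)(96485)) = +1.359 V.
Since NO₃⁻/NO is the cathode and Cd²⁺/Cd the anode, E°cell = E°(NO₃⁻/NO) − E°(Cd²⁺/Cd).
So E°(NO₃⁻/NO) = E°cell + E°(Cd²⁺/Cd) = +1.359 + (-0.40) = +0.96 V.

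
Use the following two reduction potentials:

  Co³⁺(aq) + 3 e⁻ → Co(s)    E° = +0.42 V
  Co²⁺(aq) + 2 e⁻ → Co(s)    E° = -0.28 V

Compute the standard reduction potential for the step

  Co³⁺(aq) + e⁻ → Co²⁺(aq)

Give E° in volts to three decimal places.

Sequential free energies add, so n₃E°₃ = n₁E°₁ + n₂E°₂.
With n₃ = 3, and the known step contributing 2×(-0.28) V, the unknown satisfies 1·E° = 3×(+0.42) − 2×(-0.28) = +1.820.
E° = +1.820 / 1 = +1.820 V.

+1.820 V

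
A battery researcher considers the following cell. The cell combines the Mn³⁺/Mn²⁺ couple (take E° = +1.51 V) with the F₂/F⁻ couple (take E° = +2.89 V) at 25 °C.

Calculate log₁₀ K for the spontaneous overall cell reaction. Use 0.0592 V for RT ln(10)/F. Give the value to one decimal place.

Cathode: F₂/F⁻; anode: Mn³⁺/Mn²⁺. E°cell = +1.38 V, n = 2.
log K = nE°cell / 0.0592 = (2)(+1.38) / 0.0592 = 46.6.

46.6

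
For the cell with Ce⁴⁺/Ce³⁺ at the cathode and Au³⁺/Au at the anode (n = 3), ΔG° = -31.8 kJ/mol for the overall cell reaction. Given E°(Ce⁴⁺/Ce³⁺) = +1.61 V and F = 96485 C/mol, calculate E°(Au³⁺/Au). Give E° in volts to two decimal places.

E°cell = −ΔG°/(nF) = −(-31.8×10³)/((3)(96485)) = +0.110 V.
Since Ce⁴⁺/Ce³⁺ is the cathode and Au³⁺/Au the anode, E°cell = E°(Ce⁴⁺/Ce³⁺) − E°(Au³⁺/Au).
So E°(Au³⁺/Au) = E°(Ce⁴⁺/Ce³⁺) − E°cell = (+1.61) − (+0.110) = +1.50 V.

+1.50 V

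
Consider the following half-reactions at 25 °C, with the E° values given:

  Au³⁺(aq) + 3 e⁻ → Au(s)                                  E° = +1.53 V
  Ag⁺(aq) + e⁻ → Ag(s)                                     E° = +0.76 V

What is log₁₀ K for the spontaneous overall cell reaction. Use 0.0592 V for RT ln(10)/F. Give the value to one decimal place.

39.0

Cathode: Au³⁺/Au; anode: Ag⁺/Ag. E°cell = +0.77 V, n = 3.
log K = nE°cell / 0.0592 = (3)(+0.77) / 0.0592 = 39.0.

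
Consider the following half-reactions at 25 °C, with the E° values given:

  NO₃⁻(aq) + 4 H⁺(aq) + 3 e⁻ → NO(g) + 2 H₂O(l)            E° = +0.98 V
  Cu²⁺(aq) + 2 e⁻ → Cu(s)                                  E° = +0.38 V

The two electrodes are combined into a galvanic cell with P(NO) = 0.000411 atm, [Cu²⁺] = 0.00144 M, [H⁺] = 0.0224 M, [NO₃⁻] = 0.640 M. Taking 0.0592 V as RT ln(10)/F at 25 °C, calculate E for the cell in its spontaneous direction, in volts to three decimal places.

+0.617 V

NO₃⁻/NO is the cathode (higher E°), Cu²⁺/Cu the anode: E°cell = +0.98 − (+0.38) = +0.60 V, n = 6.
Overall: 2 NO₃⁻(aq) + 8 H⁺(aq) + 3 Cu(s) → 2 NO(g) + 4 H₂O(l) + 3 Cu²⁺(aq)
Q = P(NO)^2·[Cu²⁺]^3 / ([NO₃⁻]^2·[H⁺]^8); log Q = -1.712.
E = E° − (0.0592/n) log Q = +0.60 − (0.0592/6)(-1.712) = +0.617 V.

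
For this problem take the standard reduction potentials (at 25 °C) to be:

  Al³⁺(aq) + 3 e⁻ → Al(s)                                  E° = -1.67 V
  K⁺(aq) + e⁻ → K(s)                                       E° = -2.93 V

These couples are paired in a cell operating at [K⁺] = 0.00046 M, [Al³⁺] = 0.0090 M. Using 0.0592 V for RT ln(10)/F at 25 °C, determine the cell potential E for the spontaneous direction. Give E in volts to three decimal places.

Al³⁺/Al is the cathode (higher E°), K⁺/K the anode: E°cell = -1.67 − (-2.93) = +1.26 V, n = 3.
Overall: Al³⁺(aq) + 3 K(s) → Al(s) + 3 K⁺(aq)
Q = [K⁺]^3 / ([Al³⁺]); log Q = -7.966.
E = E° − (0.0592/n) log Q = +1.26 − (0.0592/3)(-7.966) = +1.417 V.

+1.417 V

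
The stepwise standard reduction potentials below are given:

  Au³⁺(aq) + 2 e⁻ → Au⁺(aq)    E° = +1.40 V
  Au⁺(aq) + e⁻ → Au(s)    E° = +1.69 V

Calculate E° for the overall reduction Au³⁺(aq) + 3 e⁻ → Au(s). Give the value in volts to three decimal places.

+1.497 V

Standard free energies of sequential steps add: ΔG°₃ = ΔG°₁ + ΔG°₂, so n₃E°₃ = n₁E°₁ + n₂E°₂.
E°₃ = (2×+1.40 + 1×+1.69) / 3 = (+4.490) / 3 = +1.497 V.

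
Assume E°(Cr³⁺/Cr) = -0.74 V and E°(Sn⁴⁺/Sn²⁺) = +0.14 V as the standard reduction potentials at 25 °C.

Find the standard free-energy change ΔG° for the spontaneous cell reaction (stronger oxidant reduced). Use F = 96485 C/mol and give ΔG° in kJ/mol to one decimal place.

-509.4 kJ/mol

Sn⁴⁺/Sn²⁺ (E° = +0.14 V) is the cathode; Cr³⁺/Cr (E° = -0.74 V) is the anode, so E°cell = +0.88 V.
Balancing electrons gives n = 6 (lcm of 2 and 3).
ΔG° = −nFE° = −(6)(96485)(+0.88) = -509,441 J = -509.4 kJ/mol.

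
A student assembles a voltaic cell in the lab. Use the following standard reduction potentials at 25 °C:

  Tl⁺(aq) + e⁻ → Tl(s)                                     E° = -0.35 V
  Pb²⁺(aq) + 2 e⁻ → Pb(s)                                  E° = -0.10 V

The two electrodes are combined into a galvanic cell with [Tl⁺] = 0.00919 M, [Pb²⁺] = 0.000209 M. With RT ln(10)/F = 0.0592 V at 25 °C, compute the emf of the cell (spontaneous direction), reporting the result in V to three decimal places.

Pb²⁺/Pb is the cathode (higher E°), Tl⁺/Tl the anode: E°cell = -0.10 − (-0.35) = +0.25 V, n = 2.
Overall: Pb²⁺(aq) + 2 Tl(s) → Pb(s) + 2 Tl⁺(aq)
Q = [Tl⁺]^2 / ([Pb²⁺]); log Q = -0.394.
E = E° − (0.0592/n) log Q = +0.25 − (0.0592/2)(-0.394) = +0.262 V.

+0.262 V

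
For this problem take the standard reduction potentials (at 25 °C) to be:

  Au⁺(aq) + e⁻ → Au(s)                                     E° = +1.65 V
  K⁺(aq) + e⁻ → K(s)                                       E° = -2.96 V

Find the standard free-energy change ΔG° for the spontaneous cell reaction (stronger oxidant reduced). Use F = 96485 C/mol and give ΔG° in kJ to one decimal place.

Au⁺/Au (E° = +1.65 V) is the cathode; K⁺/K (E° = -2.96 V) is the anode, so E°cell = +4.61 V.
Balancing electrons gives n = 1 (lcm of 1 and 1).
ΔG° = −nFE° = −(1)(96485)(+4.61) = -444,796 J = -444.8 kJ.

-444.8 kJ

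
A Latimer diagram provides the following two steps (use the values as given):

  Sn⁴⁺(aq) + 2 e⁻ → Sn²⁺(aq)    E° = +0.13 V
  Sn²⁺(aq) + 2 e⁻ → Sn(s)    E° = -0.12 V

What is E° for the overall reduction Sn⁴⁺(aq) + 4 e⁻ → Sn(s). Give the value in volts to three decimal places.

Standard free energies of sequential steps add: ΔG°₃ = ΔG°₁ + ΔG°₂, so n₃E°₃ = n₁E°₁ + n₂E°₂.
E°₃ = (2×+0.13 + 2×-0.12) / 4 = (+0.020) / 4 = +0.005 V.

+0.005 V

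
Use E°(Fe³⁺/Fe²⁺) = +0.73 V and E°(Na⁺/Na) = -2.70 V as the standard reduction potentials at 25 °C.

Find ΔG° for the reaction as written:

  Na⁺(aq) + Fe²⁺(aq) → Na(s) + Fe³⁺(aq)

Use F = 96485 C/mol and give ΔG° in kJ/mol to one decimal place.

+330.9 kJ/mol

As written, Na⁺/Na is reduced (cathode) and Fe³⁺/Fe²⁺ is oxidised (anode), so E°cell = (-2.70) − (+0.73) = -3.43 V.
Balancing electrons gives n = 1.
ΔG° = −nFE° = −(1)(96485)(-3.43) = 330,944 J = +330.9 kJ/mol.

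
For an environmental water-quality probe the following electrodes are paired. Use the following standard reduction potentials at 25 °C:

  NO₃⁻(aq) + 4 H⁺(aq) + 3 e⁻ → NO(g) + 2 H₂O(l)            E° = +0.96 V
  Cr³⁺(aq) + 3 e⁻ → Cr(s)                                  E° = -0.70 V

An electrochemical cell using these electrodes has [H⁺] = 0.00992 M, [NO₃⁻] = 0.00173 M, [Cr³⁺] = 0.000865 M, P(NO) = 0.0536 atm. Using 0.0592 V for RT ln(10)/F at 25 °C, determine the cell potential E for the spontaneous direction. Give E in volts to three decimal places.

NO₃⁻/NO is the cathode (higher E°), Cr³⁺/Cr the anode: E°cell = +0.96 − (-0.70) = +1.66 V, n = 3.
Overall: NO₃⁻(aq) + 4 H⁺(aq) + Cr(s) → NO(g) + 2 H₂O(l) + Cr³⁺(aq)
Q = P(NO)·[Cr³⁺] / ([NO₃⁻]·[H⁺]^4); log Q = 6.442.
E = E° − (0.0592/n) log Q = +1.66 − (0.0592/3)(6.442) = +1.533 V.

+1.533 V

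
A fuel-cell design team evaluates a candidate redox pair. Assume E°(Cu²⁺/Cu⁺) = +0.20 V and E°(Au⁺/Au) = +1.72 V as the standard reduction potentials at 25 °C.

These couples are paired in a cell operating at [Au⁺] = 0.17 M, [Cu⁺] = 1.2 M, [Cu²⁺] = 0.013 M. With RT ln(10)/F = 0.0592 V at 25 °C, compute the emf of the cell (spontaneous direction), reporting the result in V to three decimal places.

+1.591 V

Au⁺/Au is the cathode (higher E°), Cu²⁺/Cu⁺ the anode: E°cell = +1.72 − (+0.20) = +1.52 V, n = 1.
Overall: Au⁺(aq) + Cu⁺(aq) → Au(s) + Cu²⁺(aq)
Q = [Cu²⁺] / ([Au⁺]·[Cu⁺]); log Q = -1.196.
E = E° − (0.0592/n) log Q = +1.52 − (0.0592/1)(-1.196) = +1.591 V.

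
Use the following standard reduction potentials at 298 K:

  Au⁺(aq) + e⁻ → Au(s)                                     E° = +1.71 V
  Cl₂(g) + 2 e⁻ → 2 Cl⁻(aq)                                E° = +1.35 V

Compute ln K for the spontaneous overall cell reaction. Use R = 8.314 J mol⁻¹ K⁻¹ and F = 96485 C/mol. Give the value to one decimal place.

Cathode: Au⁺/Au; anode: Cl₂/Cl⁻. E°cell = (+1.71) − (+1.35) = +0.36 V, with n = 2.
ΔG° = −nFE° = −RT ln K, so ln K = nFE°/(RT) = (2)(96485)(+0.36) / ((8.314)(298)) = 28.039.

28.0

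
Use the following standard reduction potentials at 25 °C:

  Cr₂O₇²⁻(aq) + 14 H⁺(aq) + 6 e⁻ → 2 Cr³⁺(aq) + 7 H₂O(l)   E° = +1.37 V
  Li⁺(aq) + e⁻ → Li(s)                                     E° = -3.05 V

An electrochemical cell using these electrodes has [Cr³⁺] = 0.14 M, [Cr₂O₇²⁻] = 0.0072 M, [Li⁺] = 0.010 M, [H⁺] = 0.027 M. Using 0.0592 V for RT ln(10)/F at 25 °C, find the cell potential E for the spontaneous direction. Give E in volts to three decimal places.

Cr₂O₇²⁻/Cr³⁺ is the cathode (higher E°), Li⁺/Li the anode: E°cell = +1.37 − (-3.05) = +4.42 V, n = 6.
Overall: Cr₂O₇²⁻(aq) + 14 H⁺(aq) + 6 Li(s) → 2 Cr³⁺(aq) + 7 H₂O(l) + 6 Li⁺(aq)
Q = [Cr³⁺]^2·[Li⁺]^6 / ([Cr₂O₇²⁻]·[H⁺]^14); log Q = 10.396.
E = E° − (0.0592/n) log Q = +4.42 − (0.0592/6)(10.396) = +4.317 V.

+4.317 V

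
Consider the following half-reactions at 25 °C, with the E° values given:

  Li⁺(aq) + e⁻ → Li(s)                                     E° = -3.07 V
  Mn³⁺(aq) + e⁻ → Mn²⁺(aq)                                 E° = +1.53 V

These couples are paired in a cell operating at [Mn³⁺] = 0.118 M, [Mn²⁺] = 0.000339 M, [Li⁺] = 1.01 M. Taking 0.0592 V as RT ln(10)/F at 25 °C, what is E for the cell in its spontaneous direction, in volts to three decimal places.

+4.750 V

Mn³⁺/Mn²⁺ is the cathode (higher E°), Li⁺/Li the anode: E°cell = +1.53 − (-3.07) = +4.60 V, n = 1.
Overall: Mn³⁺(aq) + Li(s) → Mn²⁺(aq) + Li⁺(aq)
Q = [Mn²⁺]·[Li⁺] / ([Mn³⁺]); log Q = -2.537.
E = E° − (0.0592/n) log Q = +4.60 − (0.0592/1)(-2.537) = +4.750 V.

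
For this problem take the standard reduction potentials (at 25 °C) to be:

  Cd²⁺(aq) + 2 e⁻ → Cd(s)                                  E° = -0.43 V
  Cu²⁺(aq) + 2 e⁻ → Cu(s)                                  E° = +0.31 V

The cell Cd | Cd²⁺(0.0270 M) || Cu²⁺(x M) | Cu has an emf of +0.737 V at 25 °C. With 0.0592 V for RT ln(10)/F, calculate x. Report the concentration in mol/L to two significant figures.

Cu²⁺/Cu is the cathode, Cd²⁺/Cd the anode: E°cell = +0.74 V, n = 2.
Overall reaction: Cu²⁺(aq) + Cd(s) → Cu(s) + Cd²⁺(aq); Q = [Cd²⁺]^1/[Cu²⁺]^1.
From E = E° − (0.0592/n) log Q: log Q = (E° − E)·n/0.0592 = (+0.74 − (+0.737))·2/0.0592 = 0.1014.
So 1·log[Cu²⁺] = 1·log(0.027) − log Q = -1.5686 − (0.1014) = -1.6700; [Cu²⁺] = 10^(-1.6700) ≈ 0.021 M.

0.021 M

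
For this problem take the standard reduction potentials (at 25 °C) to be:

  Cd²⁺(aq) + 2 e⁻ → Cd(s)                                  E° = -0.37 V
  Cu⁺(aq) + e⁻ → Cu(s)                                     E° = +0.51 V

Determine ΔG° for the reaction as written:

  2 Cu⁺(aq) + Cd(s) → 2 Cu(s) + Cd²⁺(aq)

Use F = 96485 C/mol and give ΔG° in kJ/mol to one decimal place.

As written, Cu⁺/Cu is reduced (cathode) and Cd²⁺/Cd is oxidised (anode), so E°cell = (+0.51) − (-0.37) = +0.88 V.
Balancing electrons gives n = 2.
ΔG° = −nFE° = −(2)(96485)(+0.88) = -169,814 J = -169.8 kJ/mol.

-169.8 kJ/mol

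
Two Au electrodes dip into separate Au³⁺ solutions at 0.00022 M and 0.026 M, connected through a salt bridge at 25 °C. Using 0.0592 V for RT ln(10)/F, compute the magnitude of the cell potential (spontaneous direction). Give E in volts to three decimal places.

For a concentration cell E°cell = 0. The 0.026 M side is the cathode (reduction is favoured where [Au³⁺] is higher).
With n = 3, E = −(0.0592/3) log([Au³⁺]ₐₙ/[Au³⁺]꜀ₐₜ) = −(0.0592/3) log(0.00022/0.026) = −(0.0592/3)(-2.073) = +0.041 V.

+0.041 V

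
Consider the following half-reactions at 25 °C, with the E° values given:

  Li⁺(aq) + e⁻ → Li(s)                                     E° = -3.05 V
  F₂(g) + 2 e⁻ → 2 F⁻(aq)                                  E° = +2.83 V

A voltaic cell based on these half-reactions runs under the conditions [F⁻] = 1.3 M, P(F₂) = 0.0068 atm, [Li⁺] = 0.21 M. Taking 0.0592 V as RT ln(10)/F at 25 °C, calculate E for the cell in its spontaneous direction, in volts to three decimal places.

F₂/F⁻ is the cathode (higher E°), Li⁺/Li the anode: E°cell = +2.83 − (-3.05) = +5.88 V, n = 2.
Overall: F₂(g) + 2 Li(s) → 2 F⁻(aq) + 2 Li⁺(aq)
Q = [F⁻]^2·[Li⁺]^2 / (P(F₂)); log Q = 1.040.
E = E° − (0.0592/n) log Q = +5.88 − (0.0592/2)(1.040) = +5.849 V.

+5.849 V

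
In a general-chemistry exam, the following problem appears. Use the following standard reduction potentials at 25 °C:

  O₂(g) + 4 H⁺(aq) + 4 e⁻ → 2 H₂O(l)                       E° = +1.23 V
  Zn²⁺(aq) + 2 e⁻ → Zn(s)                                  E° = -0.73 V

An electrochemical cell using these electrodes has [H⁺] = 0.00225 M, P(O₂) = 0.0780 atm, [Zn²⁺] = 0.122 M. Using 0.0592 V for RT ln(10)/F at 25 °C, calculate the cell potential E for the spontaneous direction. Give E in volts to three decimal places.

O₂/H₂O is the cathode (higher E°), Zn²⁺/Zn the anode: E°cell = +1.23 − (-0.73) = +1.96 V, n = 4.
Overall: O₂(g) + 4 H⁺(aq) + 2 Zn(s) → 2 H₂O(l) + 2 Zn²⁺(aq)
Q = [Zn²⁺]^2 / (P(O₂)·[H⁺]^4); log Q = 9.872.
E = E° − (0.0592/n) log Q = +1.96 − (0.0592/4)(9.872) = +1.814 V.

+1.814 V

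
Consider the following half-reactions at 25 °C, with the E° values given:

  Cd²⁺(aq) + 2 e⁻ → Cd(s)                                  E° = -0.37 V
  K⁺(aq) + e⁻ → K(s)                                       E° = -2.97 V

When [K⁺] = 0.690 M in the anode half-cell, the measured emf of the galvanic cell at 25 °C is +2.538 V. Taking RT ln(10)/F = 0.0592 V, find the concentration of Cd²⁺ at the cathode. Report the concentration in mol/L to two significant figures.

Cd²⁺/Cd is the cathode, K⁺/K the anode: E°cell = +2.60 V, n = 2.
Overall reaction: Cd²⁺(aq) + 2 K(s) → Cd(s) + 2 K⁺(aq); Q = [K⁺]^2/[Cd²⁺]^1.
From E = E° − (0.0592/n) log Q: log Q = (E° − E)·n/0.0592 = (+2.60 − (+2.538))·2/0.0592 = 2.0946.
So 1·log[Cd²⁺] = 2·log(0.69) − log Q = -0.3223 − (2.0946) = -2.4169; [Cd²⁺] = 10^(-2.4169) ≈ 0.0038 M.

0.0038 M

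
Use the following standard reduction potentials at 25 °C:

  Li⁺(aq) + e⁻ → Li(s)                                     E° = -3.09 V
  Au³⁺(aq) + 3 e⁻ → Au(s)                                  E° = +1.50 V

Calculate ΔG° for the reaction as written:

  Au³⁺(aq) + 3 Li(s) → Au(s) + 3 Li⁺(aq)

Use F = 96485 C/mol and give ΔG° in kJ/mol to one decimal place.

-1328.6 kJ/mol

As written, Au³⁺/Au is reduced (cathode) and Li⁺/Li is oxidised (anode), so E°cell = (+1.50) − (-3.09) = +4.59 V.
Balancing electrons gives n = 3.
ΔG° = −nFE° = −(3)(96485)(+4.59) = -1,328,598 J = -1328.6 kJ/mol.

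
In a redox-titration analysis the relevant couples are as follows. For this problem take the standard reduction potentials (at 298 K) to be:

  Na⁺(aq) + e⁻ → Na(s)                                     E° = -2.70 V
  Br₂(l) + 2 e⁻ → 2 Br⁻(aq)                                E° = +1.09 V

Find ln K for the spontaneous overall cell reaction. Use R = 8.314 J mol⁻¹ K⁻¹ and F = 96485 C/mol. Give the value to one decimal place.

295.2

Cathode: Br₂/Br⁻; anode: Na⁺/Na. E°cell = (+1.09) − (-2.70) = +3.79 V, with n = 2.
ΔG° = −nFE° = −RT ln K, so ln K = nFE°/(RT) = (2)(96485)(+3.79) / ((8.314)(298)) = 295.191.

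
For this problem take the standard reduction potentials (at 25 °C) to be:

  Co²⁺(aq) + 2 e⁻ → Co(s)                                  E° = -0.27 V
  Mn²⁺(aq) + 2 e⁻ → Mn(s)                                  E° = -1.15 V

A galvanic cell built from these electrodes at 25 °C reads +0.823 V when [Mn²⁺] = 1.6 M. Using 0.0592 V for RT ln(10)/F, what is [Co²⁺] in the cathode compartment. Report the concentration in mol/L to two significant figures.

0.019 M

Co²⁺/Co is the cathode, Mn²⁺/Mn the anode: E°cell = +0.88 V, n = 2.
Overall reaction: Co²⁺(aq) + Mn(s) → Co(s) + Mn²⁺(aq); Q = [Mn²⁺]^1/[Co²⁺]^1.
From E = E° − (0.0592/n) log Q: log Q = (E° − E)·n/0.0592 = (+0.88 − (+0.823))·2/0.0592 = 1.9257.
So 1·log[Co²⁺] = 1·log(1.6) − log Q = 0.2041 − (1.9257) = -1.7216; [Co²⁺] = 10^(-1.7216) ≈ 0.019 M.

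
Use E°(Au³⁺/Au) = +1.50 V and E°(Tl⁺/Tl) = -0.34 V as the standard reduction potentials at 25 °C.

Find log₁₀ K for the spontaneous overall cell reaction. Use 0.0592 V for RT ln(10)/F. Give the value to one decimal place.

93.2

Cathode: Au³⁺/Au; anode: Tl⁺/Tl. E°cell = +1.84 V, n = 3.
log K = nE°cell / 0.0592 = (3)(+1.84) / 0.0592 = 93.2.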